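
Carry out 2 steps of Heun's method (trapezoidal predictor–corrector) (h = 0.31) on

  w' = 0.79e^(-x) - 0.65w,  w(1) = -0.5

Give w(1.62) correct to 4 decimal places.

-0.2281

Heun: k1 = f(x_n, w_n); k2 = f(x_n + h, w_n + h·k1); w_{n+1} = w_n + (h/2)·(k1 + k2).
x=1.000000, w=-0.500000:
  k1 = f(1.000000, -0.500000) = 0.615625
  k2 = f(1.310000, -0.309156) = 0.414109
  w ← -0.500000 + (0.31/2)·(0.615625 + 0.414109) = -0.340391
x=1.310000, w=-0.340391:
  k1 = f(1.310000, -0.340391) = 0.434412
  k2 = f(1.620000, -0.205723) = 0.290060
  w ← -0.340391 + (0.31/2)·(0.434412 + 0.290060) = -0.228098
w(1.62) ≈ -0.2281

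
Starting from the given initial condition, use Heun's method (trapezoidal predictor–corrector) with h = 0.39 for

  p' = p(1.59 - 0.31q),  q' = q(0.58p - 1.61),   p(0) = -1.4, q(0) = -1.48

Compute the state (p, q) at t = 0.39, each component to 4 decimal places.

Heun on (p,q): k1 = f(t_n, state_n); k2 = f(t_n + h, state_n + h·k1); state_{n+1} = state_n + (h/2)·(k1 + k2).
0.000000: (-1.400000, -1.480000)
  k1 = (-2.868320, 3.584560)
  predictor → (-2.518645, -0.082022)
  k2 = (-4.068686, 0.251873)
  → (-2.752716, -0.731896)
(p(0.39), q(0.39)) ≈ (-2.7527, -0.7319)

-2.7527, -0.7319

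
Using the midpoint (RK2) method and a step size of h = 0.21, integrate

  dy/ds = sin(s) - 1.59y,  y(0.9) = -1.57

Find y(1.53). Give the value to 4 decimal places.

Midpoint: k1 = f(s_n, y_n); k2 = f(s_n + h/2, y_n + (h/2)·k1); y_{n+1} = y_n + h·k2.
s=0.900000, y=-1.570000:
  k1 = f(0.900000, -1.570000) = 3.279627
  k2 = f(1.005000, -1.225639) = 2.792928
  y ← -1.570000 + 0.21·2.792928 = -0.983485
s=1.110000, y=-0.983485:
  k1 = f(1.110000, -0.983485) = 2.459440
  k2 = f(1.215000, -0.725244) = 2.090507
  y ← -0.983485 + 0.21·2.090507 = -0.544479
s=1.320000, y=-0.544479:
  k1 = f(1.320000, -0.544479) = 1.834436
  k2 = f(1.425000, -0.351863) = 1.548852
  y ← -0.544479 + 0.21·1.548852 = -0.219220
y(1.53) ≈ -0.2192

-0.2192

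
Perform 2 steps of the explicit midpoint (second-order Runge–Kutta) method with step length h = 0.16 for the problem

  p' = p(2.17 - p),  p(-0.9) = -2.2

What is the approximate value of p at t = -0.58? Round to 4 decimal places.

Midpoint: k1 = f(t_n, p_n); k2 = f(t_n + h/2, p_n + (h/2)·k1); p_{n+1} = p_n + h·k2.
t=-0.900000, p=-2.200000:
  k1 = f(-0.900000, -2.200000) = -9.614000
  k2 = f(-0.820000, -2.969120) = -15.258664
  p ← -2.200000 + 0.16·(-15.258664) = -4.641386
t=-0.740000, p=-4.641386:
  k1 = f(-0.740000, -4.641386) = -31.614274
  k2 = f(-0.660000, -7.170528) = -66.976521
  p ← -4.641386 + 0.16·(-66.976521) = -15.357630
p(-0.58) ≈ -15.3576

-15.3576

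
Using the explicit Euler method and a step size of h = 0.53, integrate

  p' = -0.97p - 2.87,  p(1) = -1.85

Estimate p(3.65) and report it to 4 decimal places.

-2.9287

Euler: p_{n+1} = p_n + h·f(x_n, p_n).
x=1.000000, p=-1.850000: f=-1.075500 → p ← -1.850000 + 0.53·(-1.075500) = -2.420015
x=1.530000, p=-2.420015: f=-0.522585 → p ← -2.420015 + 0.53·(-0.522585) = -2.696985
x=2.060000, p=-2.696985: f=-0.253924 → p ← -2.696985 + 0.53·(-0.253924) = -2.831565
x=2.590000, p=-2.831565: f=-0.123382 → p ← -2.831565 + 0.53·(-0.123382) = -2.896958
x=3.120000, p=-2.896958: f=-0.059951 → p ← -2.896958 + 0.53·(-0.059951) = -2.928732
p(3.65) ≈ -2.9287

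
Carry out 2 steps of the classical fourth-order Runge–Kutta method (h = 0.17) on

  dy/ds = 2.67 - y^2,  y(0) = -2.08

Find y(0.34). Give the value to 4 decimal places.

RK4: k1 = f(s_n, y_n); k2 = f(s_n + h/2, y_n + (h/2)·k1); k3 = f(s_n + h/2, y_n + (h/2)·k2); k4 = f(s_n + h, y_n + h·k3); y_{n+1} = y_n + (h/6)·(k1 + 2k2 + 2k3 + k4).
s=0.000000, y=-2.080000:
  k1 = f(0.000000, -2.080000) = -1.656400
  k2 = f(0.085000, -2.220794) = -2.261926
  k3 = f(0.085000, -2.272264) = -2.493182
  k4 = f(0.170000, -2.503841) = -3.599220
  y ← -2.080000 + (0.17/6)·(k1 + 2k2 + 2k3 + k4) = -2.498365
s=0.170000, y=-2.498365:
  k1 = f(0.170000, -2.498365) = -3.571830
  k2 = f(0.255000, -2.801971) = -5.181041
  k3 = f(0.255000, -2.938754) = -5.966274
  k4 = f(0.340000, -3.512632) = -9.668583
  y ← -2.498365 + (0.17/6)·(k1 + 2k2 + 2k3 + k4) = -3.505192
y(0.34) ≈ -3.5052

-3.5052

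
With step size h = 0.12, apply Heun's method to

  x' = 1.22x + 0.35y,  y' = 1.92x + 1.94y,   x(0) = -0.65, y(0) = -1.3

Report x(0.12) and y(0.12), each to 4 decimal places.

Heun on (x,y): k1 = f(t_n, state_n); k2 = f(t_n + h, state_n + h·k1); state_{n+1} = state_n + (h/2)·(k1 + k2).
0.000000: (-0.650000, -1.300000)
  k1 = (-1.248000, -3.770000)
  predictor → (-0.799760, -1.752400)
  k2 = (-1.589047, -4.935195)
  → (-0.820223, -1.822312)
(x(0.12), y(0.12)) ≈ (-0.8202, -1.8223)

-0.8202, -1.8223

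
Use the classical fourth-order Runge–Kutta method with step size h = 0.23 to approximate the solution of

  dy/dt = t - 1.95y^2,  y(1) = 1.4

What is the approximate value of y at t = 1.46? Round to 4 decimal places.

0.9233

RK4: k1 = f(t_n, y_n); k2 = f(t_n + h/2, y_n + (h/2)·k1); k3 = f(t_n + h/2, y_n + (h/2)·k2); k4 = f(t_n + h, y_n + h·k3); y_{n+1} = y_n + (h/6)·(k1 + 2k2 + 2k3 + k4).
t=1.000000, y=1.400000:
  k1 = f(1.000000, 1.400000) = -2.822000
  k2 = f(1.115000, 1.075470) = -1.140440
  k3 = f(1.115000, 1.268849) = -2.024459
  k4 = f(1.230000, 0.934374) = -0.472458
  y ← 1.400000 + (0.23/6)·(k1 + 2k2 + 2k3 + k4) = 1.031070
t=1.230000, y=1.031070:
  k1 = f(1.230000, 1.031070) = -0.843056
  k2 = f(1.345000, 0.934119) = -0.356527
  k3 = f(1.345000, 0.990070) = -0.566464
  k4 = f(1.460000, 0.900784) = -0.122251
  y ← 1.031070 + (0.23/6)·(k1 + 2k2 + 2k3 + k4) = 0.923304
y(1.46) ≈ 0.9233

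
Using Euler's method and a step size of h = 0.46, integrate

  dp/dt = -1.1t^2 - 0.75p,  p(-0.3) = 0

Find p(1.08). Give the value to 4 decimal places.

-0.2225

Euler: p_{n+1} = p_n + h·f(t_n, p_n).
t=-0.300000, p=0.000000: f=-0.099000 → p ← 0.000000 + 0.46·(-0.099000) = -0.045540
t=0.160000, p=-0.045540: f=0.005995 → p ← -0.045540 + 0.46·0.005995 = -0.042782
t=0.620000, p=-0.042782: f=-0.390753 → p ← -0.042782 + 0.46·(-0.390753) = -0.222529
p(1.08) ≈ -0.2225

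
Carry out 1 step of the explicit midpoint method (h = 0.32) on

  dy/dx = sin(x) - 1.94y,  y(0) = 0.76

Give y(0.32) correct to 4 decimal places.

0.4856

Midpoint: k1 = f(x_n, y_n); k2 = f(x_n + h/2, y_n + (h/2)·k1); y_{n+1} = y_n + h·k2.
x=0.000000, y=0.760000:
  k1 = f(0.000000, 0.760000) = -1.474400
  k2 = f(0.160000, 0.524096) = -0.857428
  y ← 0.760000 + 0.32·(-0.857428) = 0.485623
y(0.32) ≈ 0.4856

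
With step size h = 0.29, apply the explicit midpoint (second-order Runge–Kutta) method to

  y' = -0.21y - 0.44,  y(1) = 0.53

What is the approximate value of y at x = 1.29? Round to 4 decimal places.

Midpoint: k1 = f(x_n, y_n); k2 = f(x_n + h/2, y_n + (h/2)·k1); y_{n+1} = y_n + h·k2.
x=1.000000, y=0.530000:
  k1 = f(1.000000, 0.530000) = -0.551300
  k2 = f(1.145000, 0.450062) = -0.534513
  y ← 0.530000 + 0.29·(-0.534513) = 0.374991
y(1.29) ≈ 0.3750

0.3750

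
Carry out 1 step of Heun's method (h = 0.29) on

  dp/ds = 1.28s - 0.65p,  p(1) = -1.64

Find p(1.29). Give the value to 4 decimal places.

Heun: k1 = f(s_n, p_n); k2 = f(s_n + h, p_n + h·k1); p_{n+1} = p_n + (h/2)·(k1 + k2).
s=1.000000, p=-1.640000:
  k1 = f(1.000000, -1.640000) = 2.346000
  k2 = f(1.290000, -0.959660) = 2.274979
  p ← -1.640000 + (0.29/2)·(2.346000 + 2.274979) = -0.969958
p(1.29) ≈ -0.9700

-0.9700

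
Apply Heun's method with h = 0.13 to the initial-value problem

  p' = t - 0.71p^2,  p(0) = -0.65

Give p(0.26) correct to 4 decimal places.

Heun: k1 = f(t_n, p_n); k2 = f(t_n + h, p_n + h·k1); p_{n+1} = p_n + (h/2)·(k1 + k2).
t=0.000000, p=-0.650000:
  k1 = f(0.000000, -0.650000) = -0.299975
  k2 = f(0.130000, -0.688997) = -0.207049
  p ← -0.650000 + (0.13/2)·(-0.299975 + (-0.207049)) = -0.682957
t=0.130000, p=-0.682957:
  k1 = f(0.130000, -0.682957) = -0.201165
  k2 = f(0.260000, -0.709108) = -0.097012
  p ← -0.682957 + (0.13/2)·(-0.201165 + (-0.097012)) = -0.702338
p(0.26) ≈ -0.7023

-0.7023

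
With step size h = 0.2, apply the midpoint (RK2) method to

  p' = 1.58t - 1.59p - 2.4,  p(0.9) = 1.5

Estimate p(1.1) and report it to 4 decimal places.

Midpoint: k1 = f(t_n, p_n); k2 = f(t_n + h/2, p_n + (h/2)·k1); p_{n+1} = p_n + h·k2.
t=0.900000, p=1.500000:
  k1 = f(0.900000, 1.500000) = -3.363000
  k2 = f(1.000000, 1.163700) = -2.670283
  p ← 1.500000 + 0.2·(-2.670283) = 0.965943
p(1.1) ≈ 0.9659

0.9659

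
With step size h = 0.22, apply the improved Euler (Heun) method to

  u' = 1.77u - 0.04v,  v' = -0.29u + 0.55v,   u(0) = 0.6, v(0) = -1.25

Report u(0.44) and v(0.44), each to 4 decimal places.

1.3250, -1.7179

Heun on (u,v): k1 = f(t_n, state_n); k2 = f(t_n + h, state_n + h·k1); state_{n+1} = state_n + (h/2)·(k1 + k2).
0.000000: (0.600000, -1.250000)
  k1 = (1.112000, -0.861500)
  predictor → (0.844640, -1.439530)
  k2 = (1.552594, -1.036687)
  → (0.893105, -1.458801)
0.220000: (0.893105, -1.458801)
  k1 = (1.639148, -1.061341)
  predictor → (1.253718, -1.692296)
  k2 = (2.286773, -1.294341)
  → (1.324957, -1.717926)
(u(0.44), v(0.44)) ≈ (1.3250, -1.7179)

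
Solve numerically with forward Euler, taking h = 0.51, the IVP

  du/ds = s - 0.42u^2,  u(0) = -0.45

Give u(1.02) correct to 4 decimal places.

Euler: u_{n+1} = u_n + h·f(s_n, u_n).
s=0.000000, u=-0.450000: f=-0.085050 → u ← -0.450000 + 0.51·(-0.085050) = -0.493376
s=0.510000, u=-0.493376: f=0.407764 → u ← -0.493376 + 0.51·0.407764 = -0.285416
u(1.02) ≈ -0.2854

-0.2854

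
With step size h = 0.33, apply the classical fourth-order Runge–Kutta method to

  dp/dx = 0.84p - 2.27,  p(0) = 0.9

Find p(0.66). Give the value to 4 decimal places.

-0.4353

RK4: k1 = f(x_n, p_n); k2 = f(x_n + h/2, p_n + (h/2)·k1); k3 = f(x_n + h/2, p_n + (h/2)·k2); k4 = f(x_n + h, p_n + h·k3); p_{n+1} = p_n + (h/6)·(k1 + 2k2 + 2k3 + k4).
x=0.000000, p=0.900000:
  k1 = f(0.000000, 0.900000) = -1.514000
  k2 = f(0.165000, 0.650190) = -1.723840
  k3 = f(0.165000, 0.615566) = -1.752924
  k4 = f(0.330000, 0.321535) = -1.999911
  p ← 0.900000 + (0.33/6)·(k1 + 2k2 + 2k3 + k4) = 0.324291
x=0.330000, p=0.324291:
  k1 = f(0.330000, 0.324291) = -1.997596
  k2 = f(0.495000, -0.005312) = -2.274462
  k3 = f(0.495000, -0.050996) = -2.312836
  k4 = f(0.660000, -0.438945) = -2.638714
  p ← 0.324291 + (0.33/6)·(k1 + 2k2 + 2k3 + k4) = -0.435309
p(0.66) ≈ -0.4353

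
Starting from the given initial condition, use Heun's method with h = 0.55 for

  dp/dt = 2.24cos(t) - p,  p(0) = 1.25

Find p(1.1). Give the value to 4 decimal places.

Heun: k1 = f(t_n, p_n); k2 = f(t_n + h, p_n + h·k1); p_{n+1} = p_n + (h/2)·(k1 + k2).
t=0.000000, p=1.250000:
  k1 = f(0.000000, 1.250000) = 0.990000
  k2 = f(0.550000, 1.794500) = 0.115155
  p ← 1.250000 + (0.55/2)·(0.990000 + 0.115155) = 1.553918
t=0.550000, p=1.553918:
  k1 = f(0.550000, 1.553918) = 0.355737
  k2 = f(1.100000, 1.749573) = -0.733518
  p ← 1.553918 + (0.55/2)·(0.355737 + (-0.733518)) = 1.450028
p(1.1) ≈ 1.4500

1.4500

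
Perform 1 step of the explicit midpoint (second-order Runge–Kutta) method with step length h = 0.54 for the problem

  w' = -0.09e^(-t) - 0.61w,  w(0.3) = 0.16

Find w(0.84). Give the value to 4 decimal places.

0.0944

Midpoint: k1 = f(t_n, w_n); k2 = f(t_n + h/2, w_n + (h/2)·k1); w_{n+1} = w_n + h·k2.
t=0.300000, w=0.160000:
  k1 = f(0.300000, 0.160000) = -0.164274
  k2 = f(0.570000, 0.115646) = -0.121441
  w ← 0.160000 + 0.54·(-0.121441) = 0.094422
w(0.84) ≈ 0.0944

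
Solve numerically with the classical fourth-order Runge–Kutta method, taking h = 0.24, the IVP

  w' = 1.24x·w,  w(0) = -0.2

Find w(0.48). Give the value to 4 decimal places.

RK4: k1 = f(x_n, w_n); k2 = f(x_n + h/2, w_n + (h/2)·k1); k3 = f(x_n + h/2, w_n + (h/2)·k2); k4 = f(x_n + h, w_n + h·k3); w_{n+1} = w_n + (h/6)·(k1 + 2k2 + 2k3 + k4).
x=0.000000, w=-0.200000:
  k1 = f(0.000000, -0.200000) = 0.000000
  k2 = f(0.120000, -0.200000) = -0.029760
  k3 = f(0.120000, -0.203571) = -0.030291
  k4 = f(0.240000, -0.207270) = -0.061684
  w ← -0.200000 + (0.24/6)·(k1 + 2k2 + 2k3 + k4) = -0.207271
x=0.240000, w=-0.207271:
  k1 = f(0.240000, -0.207271) = -0.061684
  k2 = f(0.360000, -0.214674) = -0.095830
  k3 = f(0.360000, -0.218771) = -0.097659
  k4 = f(0.480000, -0.230710) = -0.137318
  w ← -0.207271 + (0.24/6)·(k1 + 2k2 + 2k3 + k4) = -0.230711
w(0.48) ≈ -0.2307

-0.2307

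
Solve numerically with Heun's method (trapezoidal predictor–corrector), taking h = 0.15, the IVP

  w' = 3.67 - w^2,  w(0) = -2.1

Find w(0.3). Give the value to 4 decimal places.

Heun: k1 = f(x_n, w_n); k2 = f(x_n + h, w_n + h·k1); w_{n+1} = w_n + (h/2)·(k1 + k2).
x=0.000000, w=-2.100000:
  k1 = f(0.000000, -2.100000) = -0.740000
  k2 = f(0.150000, -2.211000) = -1.218521
  w ← -2.100000 + (0.15/2)·(-0.740000 + (-1.218521)) = -2.246889
x=0.150000, w=-2.246889:
  k1 = f(0.150000, -2.246889) = -1.378511
  k2 = f(0.300000, -2.453666) = -2.350475
  w ← -2.246889 + (0.15/2)·(-1.378511 + (-2.350475)) = -2.526563
w(0.3) ≈ -2.5266

-2.5266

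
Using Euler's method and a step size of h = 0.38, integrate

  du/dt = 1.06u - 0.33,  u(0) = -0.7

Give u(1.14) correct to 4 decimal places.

-2.4804

Euler: u_{n+1} = u_n + h·f(t_n, u_n).
t=0.000000, u=-0.700000: f=-1.072000 → u ← -0.700000 + 0.38·(-1.072000) = -1.107360
t=0.380000, u=-1.107360: f=-1.503802 → u ← -1.107360 + 0.38·(-1.503802) = -1.678805
t=0.760000, u=-1.678805: f=-2.109533 → u ← -1.678805 + 0.38·(-2.109533) = -2.480427
u(1.14) ≈ -2.4804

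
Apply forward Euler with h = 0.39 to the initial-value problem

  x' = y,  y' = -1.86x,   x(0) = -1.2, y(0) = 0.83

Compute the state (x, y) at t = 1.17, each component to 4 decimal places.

0.6980, 2.4907

Euler on (x,y): x_{n+1} = x_n + h·x', y_{n+1} = y_n + h·y'.
0.000000: (-1.200000, 0.830000); f=(0.830000, 2.232000) → (-0.876300, 1.700480)
0.390000: (-0.876300, 1.700480); f=(1.700480, 1.629918) → (-0.213113, 2.336148)
0.780000: (-0.213113, 2.336148); f=(2.336148, 0.396390) → (0.697985, 2.490740)
(x(1.17), y(1.17)) ≈ (0.6980, 2.4907)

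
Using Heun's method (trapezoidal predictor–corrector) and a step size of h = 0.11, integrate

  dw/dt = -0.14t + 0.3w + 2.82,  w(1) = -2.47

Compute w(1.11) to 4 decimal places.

Heun: k1 = f(t_n, w_n); k2 = f(t_n + h, w_n + h·k1); w_{n+1} = w_n + (h/2)·(k1 + k2).
t=1.000000, w=-2.470000:
  k1 = f(1.000000, -2.470000) = 1.939000
  k2 = f(1.110000, -2.256710) = 1.987587
  w ← -2.470000 + (0.11/2)·(1.939000 + 1.987587) = -2.254038
w(1.11) ≈ -2.2540

-2.2540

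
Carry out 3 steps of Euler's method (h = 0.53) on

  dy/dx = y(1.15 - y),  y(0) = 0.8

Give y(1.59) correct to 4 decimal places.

1.1055

Euler: y_{n+1} = y_n + h·f(x_n, y_n).
x=0.000000, y=0.800000: f=0.280000 → y ← 0.800000 + 0.53·0.280000 = 0.948400
x=0.530000, y=0.948400: f=0.191197 → y ← 0.948400 + 0.53·0.191197 = 1.049735
x=1.060000, y=1.049735: f=0.105252 → y ← 1.049735 + 0.53·0.105252 = 1.105518
y(1.59) ≈ 1.1055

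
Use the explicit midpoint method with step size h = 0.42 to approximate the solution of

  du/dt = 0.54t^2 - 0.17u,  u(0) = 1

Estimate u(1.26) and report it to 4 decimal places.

Midpoint: k1 = f(t_n, u_n); k2 = f(t_n + h/2, u_n + (h/2)·k1); u_{n+1} = u_n + h·k2.
t=0.000000, u=1.000000:
  k1 = f(0.000000, 1.000000) = -0.170000
  k2 = f(0.210000, 0.964300) = -0.140117
  u ← 1.000000 + 0.42·(-0.140117) = 0.941151
t=0.420000, u=0.941151:
  k1 = f(0.420000, 0.941151) = -0.064740
  k2 = f(0.630000, 0.927556) = 0.056642
  u ← 0.941151 + 0.42·0.056642 = 0.964940
t=0.840000, u=0.964940:
  k1 = f(0.840000, 0.964940) = 0.216984
  k2 = f(1.050000, 1.010507) = 0.423564
  u ← 0.964940 + 0.42·0.423564 = 1.142837
u(1.26) ≈ 1.1428

1.1428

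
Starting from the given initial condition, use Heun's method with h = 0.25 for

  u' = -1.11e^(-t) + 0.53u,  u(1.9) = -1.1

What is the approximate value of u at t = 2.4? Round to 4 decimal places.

Heun: k1 = f(t_n, u_n); k2 = f(t_n + h, u_n + h·k1); u_{n+1} = u_n + (h/2)·(k1 + k2).
t=1.900000, u=-1.100000:
  k1 = f(1.900000, -1.100000) = -0.749021
  k2 = f(2.150000, -1.287255) = -0.811543
  u ← -1.100000 + (0.25/2)·(-0.749021 + (-0.811543)) = -1.295070
t=2.150000, u=-1.295070:
  k1 = f(2.150000, -1.295070) = -0.815685
  k2 = f(2.400000, -1.498992) = -0.895163
  u ← -1.295070 + (0.25/2)·(-0.815685 + (-0.895163)) = -1.508926
u(2.4) ≈ -1.5089

-1.5089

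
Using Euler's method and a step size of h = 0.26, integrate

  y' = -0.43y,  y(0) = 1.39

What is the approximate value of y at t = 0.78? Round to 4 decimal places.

0.9740

Euler: y_{n+1} = y_n + h·f(t_n, y_n).
t=0.000000, y=1.390000: f=-0.597700 → y ← 1.390000 + 0.26·(-0.597700) = 1.234598
t=0.260000, y=1.234598: f=-0.530877 → y ← 1.234598 + 0.26·(-0.530877) = 1.096570
t=0.520000, y=1.096570: f=-0.471525 → y ← 1.096570 + 0.26·(-0.471525) = 0.973973
y(0.78) ≈ 0.9740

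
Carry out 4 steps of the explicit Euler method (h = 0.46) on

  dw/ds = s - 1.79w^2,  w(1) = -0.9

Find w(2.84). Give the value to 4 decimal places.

Euler: w_{n+1} = w_n + h·f(s_n, w_n).
s=1.000000, w=-0.900000: f=-0.449900 → w ← -0.900000 + 0.46·(-0.449900) = -1.106954
s=1.460000, w=-1.106954: f=-0.733371 → w ← -1.106954 + 0.46·(-0.733371) = -1.444305
s=1.920000, w=-1.444305: f=-1.813970 → w ← -1.444305 + 0.46·(-1.813970) = -2.278731
s=2.380000, w=-2.278731: f=-6.914779 → w ← -2.278731 + 0.46·(-6.914779) = -5.459529
w(2.84) ≈ -5.4595

-5.4595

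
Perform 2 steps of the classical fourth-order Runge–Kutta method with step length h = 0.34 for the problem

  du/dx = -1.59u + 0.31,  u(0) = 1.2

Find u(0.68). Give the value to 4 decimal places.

0.5363

RK4: k1 = f(x_n, u_n); k2 = f(x_n + h/2, u_n + (h/2)·k1); k3 = f(x_n + h/2, u_n + (h/2)·k2); k4 = f(x_n + h, u_n + h·k3); u_{n+1} = u_n + (h/6)·(k1 + 2k2 + 2k3 + k4).
x=0.000000, u=1.200000:
  k1 = f(0.000000, 1.200000) = -1.598000
  k2 = f(0.170000, 0.928340) = -1.166061
  k3 = f(0.170000, 1.001770) = -1.282814
  k4 = f(0.340000, 0.763843) = -0.904511
  u ← 1.200000 + (0.34/6)·(k1 + 2k2 + 2k3 + k4) = 0.780652
x=0.340000, u=0.780652:
  k1 = f(0.340000, 0.780652) = -0.931237
  k2 = f(0.510000, 0.622342) = -0.679523
  k3 = f(0.510000, 0.665133) = -0.747561
  k4 = f(0.680000, 0.526481) = -0.527105
  u ← 0.780652 + (0.34/6)·(k1 + 2k2 + 2k3 + k4) = 0.536276
u(0.68) ≈ 0.5363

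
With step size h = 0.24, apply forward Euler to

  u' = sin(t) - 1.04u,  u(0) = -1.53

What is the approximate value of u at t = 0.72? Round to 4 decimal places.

Euler: u_{n+1} = u_n + h·f(t_n, u_n).
t=0.000000, u=-1.530000: f=1.591200 → u ← -1.530000 + 0.24·1.591200 = -1.148112
t=0.240000, u=-1.148112: f=1.431739 → u ← -1.148112 + 0.24·1.431739 = -0.804495
t=0.480000, u=-0.804495: f=1.298454 → u ← -0.804495 + 0.24·1.298454 = -0.492866
u(0.72) ≈ -0.4929

-0.4929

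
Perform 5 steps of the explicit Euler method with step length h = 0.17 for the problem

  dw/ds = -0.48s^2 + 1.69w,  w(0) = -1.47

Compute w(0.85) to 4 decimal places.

-5.2823

Euler: w_{n+1} = w_n + h·f(s_n, w_n).
s=0.000000, w=-1.470000: f=-2.484300 → w ← -1.470000 + 0.17·(-2.484300) = -1.892331
s=0.170000, w=-1.892331: f=-3.211911 → w ← -1.892331 + 0.17·(-3.211911) = -2.438356
s=0.340000, w=-2.438356: f=-4.176310 → w ← -2.438356 + 0.17·(-4.176310) = -3.148329
s=0.510000, w=-3.148329: f=-5.445523 → w ← -3.148329 + 0.17·(-5.445523) = -4.074068
s=0.680000, w=-4.074068: f=-7.107126 → w ← -4.074068 + 0.17·(-7.107126) = -5.282279
w(0.85) ≈ -5.2823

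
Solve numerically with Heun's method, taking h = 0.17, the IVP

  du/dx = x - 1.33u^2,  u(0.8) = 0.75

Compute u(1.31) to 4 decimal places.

0.8621

Heun: k1 = f(x_n, u_n); k2 = f(x_n + h, u_n + h·k1); u_{n+1} = u_n + (h/2)·(k1 + k2).
x=0.800000, u=0.750000:
  k1 = f(0.800000, 0.750000) = 0.051875
  k2 = f(0.970000, 0.758819) = 0.204178
  u ← 0.750000 + (0.17/2)·(0.051875 + 0.204178) = 0.771765
x=0.970000, u=0.771765:
  k1 = f(0.970000, 0.771765) = 0.177825
  k2 = f(1.140000, 0.801995) = 0.284550
  u ← 0.771765 + (0.17/2)·(0.177825 + 0.284550) = 0.811066
x=1.140000, u=0.811066:
  k1 = f(1.140000, 0.811066) = 0.265088
  k2 = f(1.310000, 0.856131) = 0.335162
  u ← 0.811066 + (0.17/2)·(0.265088 + 0.335162) = 0.862088
u(1.31) ≈ 0.8621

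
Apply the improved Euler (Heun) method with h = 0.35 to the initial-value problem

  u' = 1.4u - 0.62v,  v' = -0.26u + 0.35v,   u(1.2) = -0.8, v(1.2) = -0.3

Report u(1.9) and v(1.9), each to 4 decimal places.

-1.8916, -0.1375

Heun on (u,v): k1 = f(x_n, state_n); k2 = f(x_n + h, state_n + h·k1); state_{n+1} = state_n + (h/2)·(k1 + k2).
1.200000: (-0.800000, -0.300000)
  k1 = (-0.934000, 0.103000)
  predictor → (-1.126900, -0.263950)
  k2 = (-1.414011, 0.200612)
  → (-1.210902, -0.246868)
1.550000: (-1.210902, -0.246868)
  k1 = (-1.542205, 0.228431)
  predictor → (-1.750674, -0.166917)
  k2 = (-2.347454, 0.396754)
  → (-1.891592, -0.137461)
(u(1.9), v(1.9)) ≈ (-1.8916, -0.1375)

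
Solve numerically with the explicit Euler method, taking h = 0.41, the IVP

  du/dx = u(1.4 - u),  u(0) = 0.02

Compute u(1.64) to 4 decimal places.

Euler: u_{n+1} = u_n + h·f(x_n, u_n).
x=0.000000, u=0.020000: f=0.027600 → u ← 0.020000 + 0.41·0.027600 = 0.031316
x=0.410000, u=0.031316: f=0.042862 → u ← 0.031316 + 0.41·0.042862 = 0.048889
x=0.820000, u=0.048889: f=0.066055 → u ← 0.048889 + 0.41·0.066055 = 0.075972
x=1.230000, u=0.075972: f=0.100589 → u ← 0.075972 + 0.41·0.100589 = 0.117213
u(1.64) ≈ 0.1172

0.1172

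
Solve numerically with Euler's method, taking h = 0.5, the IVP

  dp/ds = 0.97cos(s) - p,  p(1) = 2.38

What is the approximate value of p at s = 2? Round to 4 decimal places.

Euler: p_{n+1} = p_n + h·f(s_n, p_n).
s=1.000000, p=2.380000: f=-1.855907 → p ← 2.380000 + 0.5·(-1.855907) = 1.452047
s=1.500000, p=1.452047: f=-1.383432 → p ← 1.452047 + 0.5·(-1.383432) = 0.760331
p(2) ≈ 0.7603

0.7603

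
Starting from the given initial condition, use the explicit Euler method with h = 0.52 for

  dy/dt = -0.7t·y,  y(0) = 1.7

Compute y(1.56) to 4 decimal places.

Euler: y_{n+1} = y_n + h·f(t_n, y_n).
t=0.000000, y=1.700000: f=0.000000 → y ← 1.700000 + 0.52·0.000000 = 1.700000
t=0.520000, y=1.700000: f=-0.618800 → y ← 1.700000 + 0.52·(-0.618800) = 1.378224
t=1.040000, y=1.378224: f=-1.003347 → y ← 1.378224 + 0.52·(-1.003347) = 0.856484
y(1.56) ≈ 0.8565

0.8565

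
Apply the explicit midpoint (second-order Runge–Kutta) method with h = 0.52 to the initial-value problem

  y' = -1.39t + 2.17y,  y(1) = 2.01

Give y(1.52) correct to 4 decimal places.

Midpoint: k1 = f(t_n, y_n); k2 = f(t_n + h/2, y_n + (h/2)·k1); y_{n+1} = y_n + h·k2.
t=1.000000, y=2.010000:
  k1 = f(1.000000, 2.010000) = 2.971700
  k2 = f(1.260000, 2.782642) = 4.286933
  y ← 2.010000 + 0.52·4.286933 = 4.239205
y(1.52) ≈ 4.2392

4.2392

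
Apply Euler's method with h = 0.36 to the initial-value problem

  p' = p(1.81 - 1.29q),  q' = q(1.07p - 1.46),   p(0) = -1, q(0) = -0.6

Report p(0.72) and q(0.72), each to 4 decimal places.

-3.2360, 0.0144

Euler on (p,q): p_{n+1} = p_n + h·p', q_{n+1} = q_n + h·q'.
0.000000: (-1.000000, -0.600000); f=(-2.584000, 1.518000) → (-1.930240, -0.053520)
0.360000: (-1.930240, -0.053520); f=(-3.627000, 0.188677) → (-3.235960, 0.014404)
(p(0.72), q(0.72)) ≈ (-3.2360, 0.0144)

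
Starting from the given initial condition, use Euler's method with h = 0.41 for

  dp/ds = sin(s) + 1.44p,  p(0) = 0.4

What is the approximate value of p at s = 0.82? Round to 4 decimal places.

1.1752

Euler: p_{n+1} = p_n + h·f(s_n, p_n).
s=0.000000, p=0.400000: f=0.576000 → p ← 0.400000 + 0.41·0.576000 = 0.636160
s=0.410000, p=0.636160: f=1.314680 → p ← 0.636160 + 0.41·1.314680 = 1.175179
p(0.82) ≈ 1.1752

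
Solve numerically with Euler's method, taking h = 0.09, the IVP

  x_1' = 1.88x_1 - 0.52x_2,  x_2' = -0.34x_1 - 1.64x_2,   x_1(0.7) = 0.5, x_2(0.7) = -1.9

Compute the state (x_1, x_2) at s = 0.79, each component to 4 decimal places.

0.6735, -1.6349

Euler on (x_1,x_2): x_1_{n+1} = x_1_n + h·x_1', x_2_{n+1} = x_2_n + h·x_2'.
0.700000: (0.500000, -1.900000); f=(1.928000, 2.946000) → (0.673520, -1.634860)
(x_1(0.79), x_2(0.79)) ≈ (0.6735, -1.6349)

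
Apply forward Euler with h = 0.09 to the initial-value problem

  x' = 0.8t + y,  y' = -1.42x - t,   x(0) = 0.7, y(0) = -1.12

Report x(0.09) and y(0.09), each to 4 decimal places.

0.5992, -1.2095

Euler on (x,y): x_{n+1} = x_n + h·x', y_{n+1} = y_n + h·y'.
0.000000: (0.700000, -1.120000); f=(-1.120000, -0.994000) → (0.599200, -1.209460)
(x(0.09), y(0.09)) ≈ (0.5992, -1.2095)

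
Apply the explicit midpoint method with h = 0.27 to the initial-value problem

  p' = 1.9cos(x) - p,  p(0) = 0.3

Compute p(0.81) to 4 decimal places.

1.0443

Midpoint: k1 = f(x_n, p_n); k2 = f(x_n + h/2, p_n + (h/2)·k1); p_{n+1} = p_n + h·k2.
x=0.000000, p=0.300000:
  k1 = f(0.000000, 0.300000) = 1.600000
  k2 = f(0.135000, 0.516000) = 1.366713
  p ← 0.300000 + 0.27·1.366713 = 0.669012
x=0.270000, p=0.669012:
  k1 = f(0.270000, 0.669012) = 1.162152
  k2 = f(0.405000, 0.825903) = 0.920392
  p ← 0.669012 + 0.27·0.920392 = 0.917518
x=0.540000, p=0.917518:
  k1 = f(0.540000, 0.917518) = 0.712128
  k2 = f(0.675000, 1.013655) = 0.469688
  p ← 0.917518 + 0.27·0.469688 = 1.044334
p(0.81) ≈ 1.0443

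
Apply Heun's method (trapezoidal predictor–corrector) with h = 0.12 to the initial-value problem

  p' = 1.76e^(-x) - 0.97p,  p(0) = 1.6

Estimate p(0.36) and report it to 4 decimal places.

1.5723

Heun: k1 = f(x_n, p_n); k2 = f(x_n + h, p_n + h·k1); p_{n+1} = p_n + (h/2)·(k1 + k2).
x=0.000000, p=1.600000:
  k1 = f(0.000000, 1.600000) = 0.208000
  k2 = f(0.120000, 1.624960) = -0.015231
  p ← 1.600000 + (0.12/2)·(0.208000 + (-0.015231)) = 1.611566
x=0.120000, p=1.611566:
  k1 = f(0.120000, 1.611566) = -0.002239
  k2 = f(0.240000, 1.611297) = -0.178493
  p ← 1.611566 + (0.12/2)·(-0.002239 + (-0.178493)) = 1.600722
x=0.240000, p=1.600722:
  k1 = f(0.240000, 1.600722) = -0.168235
  k2 = f(0.360000, 1.580534) = -0.305208
  p ← 1.600722 + (0.12/2)·(-0.168235 + (-0.305208)) = 1.572316
p(0.36) ≈ 1.5723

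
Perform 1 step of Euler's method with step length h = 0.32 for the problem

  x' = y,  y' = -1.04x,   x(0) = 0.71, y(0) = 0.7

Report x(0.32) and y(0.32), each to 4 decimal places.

Euler on (x,y): x_{n+1} = x_n + h·x', y_{n+1} = y_n + h·y'.
0.000000: (0.710000, 0.700000); f=(0.700000, -0.738400) → (0.934000, 0.463712)
(x(0.32), y(0.32)) ≈ (0.9340, 0.4637)

0.9340, 0.4637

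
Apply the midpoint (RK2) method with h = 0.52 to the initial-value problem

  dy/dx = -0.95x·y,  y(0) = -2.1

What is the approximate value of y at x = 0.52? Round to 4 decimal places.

-1.8303

Midpoint: k1 = f(x_n, y_n); k2 = f(x_n + h/2, y_n + (h/2)·k1); y_{n+1} = y_n + h·k2.
x=0.000000, y=-2.100000:
  k1 = f(0.000000, -2.100000) = 0.000000
  k2 = f(0.260000, -2.100000) = 0.518700
  y ← -2.100000 + 0.52·0.518700 = -1.830276
y(0.52) ≈ -1.8303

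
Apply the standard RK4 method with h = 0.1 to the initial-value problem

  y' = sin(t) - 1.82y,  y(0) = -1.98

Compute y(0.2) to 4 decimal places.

-1.3582

RK4: k1 = f(t_n, y_n); k2 = f(t_n + h/2, y_n + (h/2)·k1); k3 = f(t_n + h/2, y_n + (h/2)·k2); k4 = f(t_n + h, y_n + h·k3); y_{n+1} = y_n + (h/6)·(k1 + 2k2 + 2k3 + k4).
t=0.000000, y=-1.980000:
  k1 = f(0.000000, -1.980000) = 3.603600
  k2 = f(0.050000, -1.799820) = 3.325652
  k3 = f(0.050000, -1.813717) = 3.350945
  k4 = f(0.100000, -1.644906) = 3.093561
  y ← -1.980000 + (0.1/6)·(k1 + 2k2 + 2k3 + k4) = -1.645827
t=0.100000, y=-1.645827:
  k1 = f(0.100000, -1.645827) = 3.095239
  k2 = f(0.150000, -1.491065) = 2.863177
  k3 = f(0.150000, -1.502669) = 2.884295
  k4 = f(0.200000, -1.357398) = 2.669134
  y ← -1.645827 + (0.1/6)·(k1 + 2k2 + 2k3 + k4) = -1.358172
y(0.2) ≈ -1.3582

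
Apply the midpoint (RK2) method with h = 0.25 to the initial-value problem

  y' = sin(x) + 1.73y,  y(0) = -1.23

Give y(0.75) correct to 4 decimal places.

Midpoint: k1 = f(x_n, y_n); k2 = f(x_n + h/2, y_n + (h/2)·k1); y_{n+1} = y_n + h·k2.
x=0.000000, y=-1.230000:
  k1 = f(0.000000, -1.230000) = -2.127900
  k2 = f(0.125000, -1.495988) = -2.463384
  y ← -1.230000 + 0.25·(-2.463384) = -1.845846
x=0.250000, y=-1.845846:
  k1 = f(0.250000, -1.845846) = -2.945909
  k2 = f(0.375000, -2.214085) = -3.464094
  y ← -1.845846 + 0.25·(-3.464094) = -2.711869
x=0.500000, y=-2.711869:
  k1 = f(0.500000, -2.711869) = -4.212108
  k2 = f(0.625000, -3.238383) = -5.017305
  y ← -2.711869 + 0.25·(-5.017305) = -3.966196
y(0.75) ≈ -3.9662

-3.9662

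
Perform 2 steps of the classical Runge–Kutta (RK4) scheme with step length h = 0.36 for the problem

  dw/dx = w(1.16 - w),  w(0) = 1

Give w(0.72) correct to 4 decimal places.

RK4: k1 = f(x_n, w_n); k2 = f(x_n + h/2, w_n + (h/2)·k1); k3 = f(x_n + h/2, w_n + (h/2)·k2); k4 = f(x_n + h, w_n + h·k3); w_{n+1} = w_n + (h/6)·(k1 + 2k2 + 2k3 + k4).
x=0.000000, w=1.000000:
  k1 = f(0.000000, 1.000000) = 0.160000
  k2 = f(0.180000, 1.028800) = 0.134979
  k3 = f(0.180000, 1.024296) = 0.139001
  k4 = f(0.360000, 1.050040) = 0.115462
  w ← 1.000000 + (0.36/6)·(k1 + 2k2 + 2k3 + k4) = 1.049405
x=0.360000, w=1.049405:
  k1 = f(0.360000, 1.049405) = 0.116059
  k2 = f(0.540000, 1.070296) = 0.096010
  k3 = f(0.540000, 1.066687) = 0.099536
  k4 = f(0.720000, 1.085238) = 0.081134
  w ← 1.049405 + (0.36/6)·(k1 + 2k2 + 2k3 + k4) = 1.084702
w(0.72) ≈ 1.0847

1.0847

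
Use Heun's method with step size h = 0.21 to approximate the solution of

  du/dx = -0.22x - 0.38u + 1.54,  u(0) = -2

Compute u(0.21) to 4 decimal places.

-1.5411

Heun: k1 = f(x_n, u_n); k2 = f(x_n + h, u_n + h·k1); u_{n+1} = u_n + (h/2)·(k1 + k2).
x=0.000000, u=-2.000000:
  k1 = f(0.000000, -2.000000) = 2.300000
  k2 = f(0.210000, -1.517000) = 2.070260
  u ← -2.000000 + (0.21/2)·(2.300000 + 2.070260) = -1.541123
u(0.21) ≈ -1.5411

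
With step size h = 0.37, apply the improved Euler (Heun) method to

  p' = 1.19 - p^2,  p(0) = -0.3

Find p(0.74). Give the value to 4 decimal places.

0.5018

Heun: k1 = f(t_n, p_n); k2 = f(t_n + h, p_n + h·k1); p_{n+1} = p_n + (h/2)·(k1 + k2).
t=0.000000, p=-0.300000:
  k1 = f(0.000000, -0.300000) = 1.100000
  k2 = f(0.370000, 0.107000) = 1.178551
  p ← -0.300000 + (0.37/2)·(1.100000 + 1.178551) = 0.121532
t=0.370000, p=0.121532:
  k1 = f(0.370000, 0.121532) = 1.175230
  k2 = f(0.740000, 0.556367) = 0.880456
  p ← 0.121532 + (0.37/2)·(1.175230 + 0.880456) = 0.501834
p(0.74) ≈ 0.5018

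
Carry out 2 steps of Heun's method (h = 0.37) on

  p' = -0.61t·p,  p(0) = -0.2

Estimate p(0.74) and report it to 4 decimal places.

Heun: k1 = f(t_n, p_n); k2 = f(t_n + h, p_n + h·k1); p_{n+1} = p_n + (h/2)·(k1 + k2).
t=0.000000, p=-0.200000:
  k1 = f(0.000000, -0.200000) = 0.000000
  k2 = f(0.370000, -0.200000) = 0.045140
  p ← -0.200000 + (0.37/2)·(0.000000 + 0.045140) = -0.191649
t=0.370000, p=-0.191649:
  k1 = f(0.370000, -0.191649) = 0.043255
  k2 = f(0.740000, -0.175645) = 0.079286
  p ← -0.191649 + (0.37/2)·(0.043255 + 0.079286) = -0.168979
p(0.74) ≈ -0.1690

-0.1690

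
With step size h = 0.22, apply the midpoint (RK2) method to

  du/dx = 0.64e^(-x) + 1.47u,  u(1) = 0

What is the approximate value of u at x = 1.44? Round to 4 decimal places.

0.1193

Midpoint: k1 = f(x_n, u_n); k2 = f(x_n + h/2, u_n + (h/2)·k1); u_{n+1} = u_n + h·k2.
x=1.000000, u=0.000000:
  k1 = f(1.000000, 0.000000) = 0.235443
  k2 = f(1.110000, 0.025899) = 0.248989
  u ← 0.000000 + 0.22·0.248989 = 0.054778
x=1.220000, u=0.054778:
  k1 = f(1.220000, 0.054778) = 0.269470
  k2 = f(1.330000, 0.084419) = 0.293362
  u ← 0.054778 + 0.22·0.293362 = 0.119317
u(1.44) ≈ 0.1193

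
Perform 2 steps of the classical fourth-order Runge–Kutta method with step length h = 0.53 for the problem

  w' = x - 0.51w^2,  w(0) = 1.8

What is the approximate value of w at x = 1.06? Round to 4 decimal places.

RK4: k1 = f(x_n, w_n); k2 = f(x_n + h/2, w_n + (h/2)·k1); k3 = f(x_n + h/2, w_n + (h/2)·k2); k4 = f(x_n + h, w_n + h·k3); w_{n+1} = w_n + (h/6)·(k1 + 2k2 + 2k3 + k4).
x=0.000000, w=1.800000:
  k1 = f(0.000000, 1.800000) = -1.652400
  k2 = f(0.265000, 1.362114) = -0.681231
  k3 = f(0.265000, 1.619474) = -1.072575
  k4 = f(0.530000, 1.231535) = -0.243507
  w ← 1.800000 + (0.53/6)·(k1 + 2k2 + 2k3 + k4) = 1.322689
x=0.530000, w=1.322689:
  k1 = f(0.530000, 1.322689) = -0.362249
  k2 = f(0.795000, 1.226693) = 0.027564
  k3 = f(0.795000, 1.329994) = -0.107130
  k4 = f(1.060000, 1.265910) = 0.242710
  w ← 1.322689 + (0.53/6)·(k1 + 2k2 + 2k3 + k4) = 1.298073
w(1.06) ≈ 1.2981

1.2981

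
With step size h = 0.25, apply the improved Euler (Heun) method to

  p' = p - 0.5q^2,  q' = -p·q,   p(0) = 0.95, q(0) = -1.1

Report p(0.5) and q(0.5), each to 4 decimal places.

Heun on (p,q): k1 = f(s_n, state_n); k2 = f(s_n + h, state_n + h·k1); state_{n+1} = state_n + (h/2)·(k1 + k2).
0.000000: (0.950000, -1.100000)
  k1 = (0.345000, 1.045000)
  predictor → (1.036250, -0.838750)
  k2 = (0.684499, 0.869155)
  → (1.078687, -0.860731)
0.250000: (1.078687, -0.860731)
  k1 = (0.708259, 0.928459)
  predictor → (1.255752, -0.628616)
  k2 = (1.058173, 0.789386)
  → (1.299491, -0.646000)
(p(0.5), q(0.5)) ≈ (1.2995, -0.6460)

1.2995, -0.6460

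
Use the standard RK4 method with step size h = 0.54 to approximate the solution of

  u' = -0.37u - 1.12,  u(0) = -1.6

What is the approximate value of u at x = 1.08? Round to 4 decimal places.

-2.0701

RK4: k1 = f(x_n, u_n); k2 = f(x_n + h/2, u_n + (h/2)·k1); k3 = f(x_n + h/2, u_n + (h/2)·k2); k4 = f(x_n + h, u_n + h·k3); u_{n+1} = u_n + (h/6)·(k1 + 2k2 + 2k3 + k4).
x=0.000000, u=-1.600000:
  k1 = f(0.000000, -1.600000) = -0.528000
  k2 = f(0.270000, -1.742560) = -0.475253
  k3 = f(0.270000, -1.728318) = -0.480522
  k4 = f(0.540000, -1.859482) = -0.431992
  u ← -1.600000 + (0.54/6)·(k1 + 2k2 + 2k3 + k4) = -1.858439
x=0.540000, u=-1.858439:
  k1 = f(0.540000, -1.858439) = -0.432378
  k2 = f(0.810000, -1.975181) = -0.389183
  k3 = f(0.810000, -1.963518) = -0.393498
  k4 = f(1.080000, -2.070928) = -0.353757
  u ← -1.858439 + (0.54/6)·(k1 + 2k2 + 2k3 + k4) = -2.070074
u(1.08) ≈ -2.0701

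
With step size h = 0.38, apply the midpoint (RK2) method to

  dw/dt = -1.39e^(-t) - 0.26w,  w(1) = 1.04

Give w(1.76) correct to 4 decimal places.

Midpoint: k1 = f(t_n, w_n); k2 = f(t_n + h/2, w_n + (h/2)·k1); w_{n+1} = w_n + h·k2.
t=1.000000, w=1.040000:
  k1 = f(1.000000, 1.040000) = -0.781752
  k2 = f(1.190000, 0.891467) = -0.654649
  w ← 1.040000 + 0.38·(-0.654649) = 0.791233
t=1.380000, w=0.791233:
  k1 = f(1.380000, 0.791233) = -0.555415
  k2 = f(1.570000, 0.685705) = -0.467466
  w ← 0.791233 + 0.38·(-0.467466) = 0.613596
w(1.76) ≈ 0.6136

0.6136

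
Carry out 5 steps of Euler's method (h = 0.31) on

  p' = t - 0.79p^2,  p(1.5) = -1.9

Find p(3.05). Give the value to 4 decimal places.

Euler: p_{n+1} = p_n + h·f(t_n, p_n).
t=1.500000, p=-1.900000: f=-1.351900 → p ← -1.900000 + 0.31·(-1.351900) = -2.319089
t=1.810000, p=-2.319089: f=-2.438757 → p ← -2.319089 + 0.31·(-2.438757) = -3.075104
t=2.120000, p=-3.075104: f=-5.350448 → p ← -3.075104 + 0.31·(-5.350448) = -4.733743
t=2.430000, p=-4.733743: f=-15.272572 → p ← -4.733743 + 0.31·(-15.272572) = -9.468240
t=2.740000, p=-9.468240: f=-68.081578 → p ← -9.468240 + 0.31·(-68.081578) = -30.573529
p(3.05) ≈ -30.5735

-30.5735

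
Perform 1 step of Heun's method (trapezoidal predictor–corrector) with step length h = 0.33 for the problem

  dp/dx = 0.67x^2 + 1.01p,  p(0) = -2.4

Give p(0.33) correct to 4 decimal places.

-3.3212

Heun: k1 = f(x_n, p_n); k2 = f(x_n + h, p_n + h·k1); p_{n+1} = p_n + (h/2)·(k1 + k2).
x=0.000000, p=-2.400000:
  k1 = f(0.000000, -2.400000) = -2.424000
  k2 = f(0.330000, -3.199920) = -3.158956
  p ← -2.400000 + (0.33/2)·(-2.424000 + (-3.158956)) = -3.321188
p(0.33) ≈ -3.3212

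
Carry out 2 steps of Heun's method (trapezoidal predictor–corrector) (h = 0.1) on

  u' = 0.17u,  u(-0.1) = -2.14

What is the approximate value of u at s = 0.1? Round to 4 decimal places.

-2.2140

Heun: k1 = f(s_n, u_n); k2 = f(s_n + h, u_n + h·k1); u_{n+1} = u_n + (h/2)·(k1 + k2).
s=-0.100000, u=-2.140000:
  k1 = f(-0.100000, -2.140000) = -0.363800
  k2 = f(0.000000, -2.176380) = -0.369985
  u ← -2.140000 + (0.1/2)·(-0.363800 + (-0.369985)) = -2.176689
s=0.000000, u=-2.176689:
  k1 = f(0.000000, -2.176689) = -0.370037
  k2 = f(0.100000, -2.213693) = -0.376328
  u ← -2.176689 + (0.1/2)·(-0.370037 + (-0.376328)) = -2.214007
u(0.1) ≈ -2.2140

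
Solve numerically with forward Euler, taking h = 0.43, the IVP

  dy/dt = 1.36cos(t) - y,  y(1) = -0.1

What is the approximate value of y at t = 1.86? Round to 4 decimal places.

Euler: y_{n+1} = y_n + h·f(t_n, y_n).
t=1.000000, y=-0.100000: f=0.834811 → y ← -0.100000 + 0.43·0.834811 = 0.258969
t=1.430000, y=0.258969: f=-0.068118 → y ← 0.258969 + 0.43·(-0.068118) = 0.229678
y(1.86) ≈ 0.2297

0.2297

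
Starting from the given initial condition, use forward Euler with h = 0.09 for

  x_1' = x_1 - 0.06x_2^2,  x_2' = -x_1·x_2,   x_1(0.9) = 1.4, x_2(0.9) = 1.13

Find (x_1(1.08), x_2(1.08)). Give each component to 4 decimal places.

Euler on (x_1,x_2): x_1_{n+1} = x_1_n + h·x_1', x_2_{n+1} = x_2_n + h·x_2'.
0.900000: (1.400000, 1.130000); f=(1.323386, -1.582000) → (1.519105, 0.987620)
0.990000: (1.519105, 0.987620); f=(1.460581, -1.500298) → (1.650557, 0.852593)
(x_1(1.08), x_2(1.08)) ≈ (1.6506, 0.8526)

1.6506, 0.8526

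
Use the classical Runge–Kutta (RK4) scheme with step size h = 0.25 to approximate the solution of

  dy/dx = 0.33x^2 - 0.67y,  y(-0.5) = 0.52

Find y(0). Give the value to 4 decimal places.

0.3827

RK4: k1 = f(x_n, y_n); k2 = f(x_n + h/2, y_n + (h/2)·k1); k3 = f(x_n + h/2, y_n + (h/2)·k2); k4 = f(x_n + h, y_n + h·k3); y_{n+1} = y_n + (h/6)·(k1 + 2k2 + 2k3 + k4).
x=-0.500000, y=0.520000:
  k1 = f(-0.500000, 0.520000) = -0.265900
  k2 = f(-0.375000, 0.486762) = -0.279725
  k3 = f(-0.375000, 0.485034) = -0.278567
  k4 = f(-0.250000, 0.450358) = -0.281115
  y ← 0.520000 + (0.25/6)·(k1 + 2k2 + 2k3 + k4) = 0.450683
x=-0.250000, y=0.450683:
  k1 = f(-0.250000, 0.450683) = -0.281333
  k2 = f(-0.125000, 0.415517) = -0.273240
  k3 = f(-0.125000, 0.416528) = -0.273918
  k4 = f(0.000000, 0.382204) = -0.256077
  y ← 0.450683 + (0.25/6)·(k1 + 2k2 + 2k3 + k4) = 0.382695
y(0) ≈ 0.3827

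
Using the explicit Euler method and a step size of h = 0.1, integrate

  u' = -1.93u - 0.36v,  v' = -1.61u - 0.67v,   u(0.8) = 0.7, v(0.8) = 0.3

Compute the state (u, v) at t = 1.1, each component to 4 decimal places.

0.3536, -0.0087

Euler on (u,v): u_{n+1} = u_n + h·u', v_{n+1} = v_n + h·v'.
0.800000: (0.700000, 0.300000); f=(-1.459000, -1.328000) → (0.554100, 0.167200)
0.900000: (0.554100, 0.167200); f=(-1.129605, -1.004125) → (0.441139, 0.066787)
1.000000: (0.441139, 0.066787); f=(-0.875443, -0.754982) → (0.353595, -0.008711)
(u(1.1), v(1.1)) ≈ (0.3536, -0.0087)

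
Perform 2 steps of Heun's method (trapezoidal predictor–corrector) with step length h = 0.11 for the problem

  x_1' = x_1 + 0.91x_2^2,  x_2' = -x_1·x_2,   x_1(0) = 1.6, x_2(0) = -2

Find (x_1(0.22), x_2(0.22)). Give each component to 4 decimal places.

2.6170, -1.2541

Heun on (x_1,x_2): k1 = f(t_n, state_n); k2 = f(t_n + h, state_n + h·k1); state_{n+1} = state_n + (h/2)·(k1 + k2).
0.000000: (1.600000, -2.000000)
  k1 = (5.240000, 3.200000)
  predictor → (2.176400, -1.648000)
  k2 = (4.647873, 3.586707)
  → (2.143833, -1.626731)
0.110000: (2.143833, -1.626731)
  k1 = (4.551924, 3.487440)
  predictor → (2.644545, -1.243113)
  k2 = (4.050794, 3.287467)
  → (2.616983, -1.254111)
(x_1(0.22), x_2(0.22)) ≈ (2.6170, -1.2541)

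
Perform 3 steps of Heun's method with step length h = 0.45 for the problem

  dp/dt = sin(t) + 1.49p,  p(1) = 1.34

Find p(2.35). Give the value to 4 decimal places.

12.6877

Heun: k1 = f(t_n, p_n); k2 = f(t_n + h, p_n + h·k1); p_{n+1} = p_n + (h/2)·(k1 + k2).
t=1.000000, p=1.340000:
  k1 = f(1.000000, 1.340000) = 2.838071
  k2 = f(1.450000, 2.617132) = 4.892240
  p ← 1.340000 + (0.45/2)·(2.838071 + 4.892240) = 3.079320
t=1.450000, p=3.079320:
  k1 = f(1.450000, 3.079320) = 5.580900
  k2 = f(1.900000, 5.590725) = 9.276480
  p ← 3.079320 + (0.45/2)·(5.580900 + 9.276480) = 6.422230
t=1.900000, p=6.422230:
  k1 = f(1.900000, 6.422230) = 10.515423
  k2 = f(2.350000, 11.154171) = 17.331188
  p ← 6.422230 + (0.45/2)·(10.515423 + 17.331188) = 12.687718
p(2.35) ≈ 12.6877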